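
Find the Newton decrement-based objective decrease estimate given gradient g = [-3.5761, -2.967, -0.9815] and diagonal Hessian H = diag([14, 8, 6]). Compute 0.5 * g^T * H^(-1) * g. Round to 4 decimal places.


Step 1: H is diagonal, so H^(-1) * g = [-0.2554, -0.3709, -0.1636].
Step 2: g^T H^(-1) g = sum_i g_i^2 / H_ii
  = (-3.5761)^2/14 + (-2.967)^2/8 + (-0.9815)^2/6
  = 0.9135 + 1.1004 + 0.1606 = 2.1744
Step 3: Objective decrease = 0.5 * g^T H^(-1) g = 1.0872


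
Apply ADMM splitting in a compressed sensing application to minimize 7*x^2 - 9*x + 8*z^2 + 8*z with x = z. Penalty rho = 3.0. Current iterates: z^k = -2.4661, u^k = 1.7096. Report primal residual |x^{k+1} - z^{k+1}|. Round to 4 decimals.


ADMM iteration with rho = 3.0, z^k = -2.4661, u^k = 1.7096
Step 1: x-update.
Minimize 7*x^2 - 9*x + (3.0/2)*(x + 2.4661 + 1.7096)^2
FOC: (2*7 + 3.0)*x = 9 + 3.0*(-2.4661 - 1.7096)
x^{k+1} = -0.2075
Step 2: z-update.
Minimize 8*z^2 + 8*z + (3.0/2)*(-0.2075 - z + 1.7096)^2
FOC: (2*8 + 3.0)*z = -8 + 3.0*(-0.2075 + 1.7096)
z^{k+1} = -0.1839
Step 3: u-update.
u^{k+1} = 1.7096 - 0.2075 + 0.1839 = 1.686
Step 4: Primal residual = |-0.2075 + 0.1839| = 0.0236


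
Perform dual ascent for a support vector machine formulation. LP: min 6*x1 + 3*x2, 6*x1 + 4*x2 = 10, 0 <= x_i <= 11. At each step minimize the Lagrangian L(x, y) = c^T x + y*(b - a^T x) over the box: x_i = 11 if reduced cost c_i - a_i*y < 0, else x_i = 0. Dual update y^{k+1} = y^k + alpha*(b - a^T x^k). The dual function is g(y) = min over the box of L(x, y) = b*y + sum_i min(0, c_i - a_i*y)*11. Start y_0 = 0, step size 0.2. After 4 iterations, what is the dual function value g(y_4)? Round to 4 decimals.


Dual ascent for LP: min 6*x1 + 3*x2, 6*x1 + 4*x2 = 10, 0 <= x_i <= 11
Step 1: y^k = 0.0, reduced costs: (6.0, 3.0)
  x^k = (0.0, 0.0), subgradient = b - a^T x = 10.0
  y^{k+1} = 0.0 + 0.2*10.0 = 2.0
Step 2: y^k = 2.0, reduced costs: (-6.0, -5.0)
  x^k = (11.0, 11.0), subgradient = b - a^T x = -100.0
  y^{k+1} = 2.0 + 0.2*-100.0 = -18.0
Step 3: y^k = -18.0, reduced costs: (114.0, 75.0)
  x^k = (0.0, 0.0), subgradient = b - a^T x = 10.0
  y^{k+1} = -18.0 + 0.2*10.0 = -16.0
Step 4: y^k = -16.0, reduced costs: (102.0, 67.0)
  x^k = (0.0, 0.0), subgradient = b - a^T x = 10.0
  y^{k+1} = -16.0 + 0.2*10.0 = -14.0
Dual objective at y_4 = -14.0: reduced costs (90.0, 59.0), box minimizer x = (0.0, 0.0)
g(y_4) = b*y + (c1 - a1*y)*x1 + (c2 - a2*y)*x2 = 10*(-14.0) + 90.0*0.0 + 59.0*0.0 = -140.0 + 0.0 + 0.0 = -140.0


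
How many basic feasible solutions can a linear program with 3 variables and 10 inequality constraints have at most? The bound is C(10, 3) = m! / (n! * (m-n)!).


Each vertex corresponds to some choice of n active constraints out of m, so the number of vertices is at most C(m, n) = m! / (n!(m-n)!).
m = 10, n = 3
Numerator: 10 * 9 * 8
Denominator: 3! = 6
C(10, 3) = 120


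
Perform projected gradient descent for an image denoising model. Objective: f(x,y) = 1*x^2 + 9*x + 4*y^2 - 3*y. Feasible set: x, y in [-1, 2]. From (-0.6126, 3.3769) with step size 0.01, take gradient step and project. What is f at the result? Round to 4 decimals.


Step 1: Compute gradient at (-0.6126, 3.3769).
grad_x = 2*1*-0.6126 + 9 = 7.7748
grad_y = 2*4*3.3769 - 3 = 24.0152
Step 2: Gradient step.
x_raw = -0.6126 - 0.01*7.7748 = -0.6903
y_raw = 3.3769 - 0.01*24.0152 = 3.1367
Step 3: Project onto [-1, 2].
x_proj = clip(-0.6903) = -0.6903
y_proj = clip(3.1367) = 2.0
Step 4: Evaluate f.
f(-0.6903, 2.0) = 4.2634


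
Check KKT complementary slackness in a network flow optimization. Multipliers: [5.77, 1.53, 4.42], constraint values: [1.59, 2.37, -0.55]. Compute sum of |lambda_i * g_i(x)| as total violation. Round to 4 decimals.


KKT complementary slackness check:
lambda_1 * g_1 = 5.77 * 1.59 = 9.1743
lambda_2 * g_2 = 1.53 * 2.37 = 3.6261
lambda_3 * g_3 = 4.42 * -0.55 = -2.431
Total violation = 9.1743 + 3.6261 + 2.431 = 15.2314


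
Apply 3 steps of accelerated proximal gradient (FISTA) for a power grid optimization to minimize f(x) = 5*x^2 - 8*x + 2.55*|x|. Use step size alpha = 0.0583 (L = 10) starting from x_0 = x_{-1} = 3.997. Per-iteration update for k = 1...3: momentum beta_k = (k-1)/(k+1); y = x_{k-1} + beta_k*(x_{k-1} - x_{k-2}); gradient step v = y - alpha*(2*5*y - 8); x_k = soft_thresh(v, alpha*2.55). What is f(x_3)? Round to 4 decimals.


FISTA on f(x) = 5*x^2 - 8*x + 2.55*|x|
L = 10, alpha = 0.0583
Iteration 1: beta = 0.0, y = 3.997 + 0.0*(3.997 - 3.997) = 3.997
  grad(y) = 31.97, v = y - alpha*grad = 2.1331
  prox(v) = soft_thresh(2.1331, 0.1487) = 1.9845
Iteration 2: beta = 0.3333, y = 1.9845 + 0.3333*(1.9845 - 3.997) = 1.3136
  grad(y) = 5.1365, v = y - alpha*grad = 1.0142
  prox(v) = soft_thresh(1.0142, 0.1487) = 0.8655
Iteration 3: beta = 0.5, y = 0.8655 + 0.5*(0.8655 - 1.9845) = 0.306
  grad(y) = -4.9395, v = y - alpha*grad = 0.594
  prox(v) = soft_thresh(0.594, 0.1487) = 0.4454
f(x_3) = 5*0.4454^2 - 8*0.4454 + 2.55*|0.4454| = -1.4355


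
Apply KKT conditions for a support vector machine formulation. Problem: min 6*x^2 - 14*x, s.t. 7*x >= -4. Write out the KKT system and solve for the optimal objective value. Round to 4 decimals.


Step 1: Try lambda = 0 (constraint inactive).
Stationarity: 2*6*x - 14 = 0
x* = 14/(2*6) = 7/6 = 1.1667 (rounded; the exact value 7/6 is used below)
Check constraint: 7*1.1667 = 8.1669 >= -4 -- satisfied.
Step 2: Compute optimal value.
f(x*) = 6*(7/6)^2 - 14*(7/6) = -8.1667


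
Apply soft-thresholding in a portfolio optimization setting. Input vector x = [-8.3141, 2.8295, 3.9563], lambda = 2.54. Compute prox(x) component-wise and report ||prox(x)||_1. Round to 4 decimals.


Soft-thresholding with lambda = 2.54:
prox(-8.3141) = sign(-8.3141)*max(|-8.3141| - 2.54, 0) = -5.7741
prox(2.8295) = sign(2.8295)*max(|2.8295| - 2.54, 0) = 0.2895
prox(3.9563) = sign(3.9563)*max(|3.9563| - 2.54, 0) = 1.4163
prox(x) = [-5.7741, 0.2895, 1.4163]
||prox(x)||_1 = 5.7741 + 0.2895 + 1.4163 = 7.4799


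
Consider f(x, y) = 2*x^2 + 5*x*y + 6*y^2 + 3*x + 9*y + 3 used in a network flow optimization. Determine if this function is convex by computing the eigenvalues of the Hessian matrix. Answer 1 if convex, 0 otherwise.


The Hessian of f(x,y) = 2*x^2 + 5*x*y + 6*y^2 + 3*x + 9*y + 3 is:
H = [[4, 5], [5, 12]]
Trace = 4 + 12 = 16
Determinant = 4*12 - (5)^2 = 23
Discriminant = (16)^2 - 4*23 = 164.0
Eigenvalues: lambda_1 = 1.5969, lambda_2 = 14.4031
The function is convex.

1


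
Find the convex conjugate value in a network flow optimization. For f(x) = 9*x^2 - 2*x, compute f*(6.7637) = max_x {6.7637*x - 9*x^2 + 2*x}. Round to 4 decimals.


f*(y) = sup_x {y*x - a*x^2 - b*x} = sup_x {(y-b)*x - a*x^2}
FOC: (y - b) - 2a*x = 0 => x* = (y - b)/(2a)
x* = (6.7637 + 2)/(2*9) = 0.4869
f*(6.7637) = (y-b)^2/(4a) = (6.7637 + 2)^2/(4*9)
= 76.8024/36 = 2.1334


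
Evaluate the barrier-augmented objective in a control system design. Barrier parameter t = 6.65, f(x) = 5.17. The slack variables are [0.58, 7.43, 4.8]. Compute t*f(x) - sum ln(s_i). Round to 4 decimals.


Step 1: Compute log-barrier.
ln values: [-0.5447, 2.0055, 1.5686]
phi = -(-0.5447 + 2.0055 + 1.5686) = -3.0294
Step 2: Compute augmented objective.
t*f(x) = 6.65*5.17 = 34.3805
Total = 34.3805 - 3.0294 = 31.3511


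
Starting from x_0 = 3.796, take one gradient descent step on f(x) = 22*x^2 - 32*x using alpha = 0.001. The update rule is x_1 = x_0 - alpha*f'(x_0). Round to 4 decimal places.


We compute the gradient at x_0 and apply the update.
f'(x) = 44*x - 32
f'(3.796) = 44*3.796 - 32 = 135.024
x_1 = 3.796 - 0.001*135.024 = 3.661


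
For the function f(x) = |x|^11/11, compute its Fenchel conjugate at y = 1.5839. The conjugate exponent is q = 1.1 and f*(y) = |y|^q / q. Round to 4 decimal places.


The conjugate exponent q satisfies 1/p + 1/q = 1.
p = 11, so q = 11/(11 - 1) = 1.1
|y|^q = 1.5839^1.1 = 1.6584
f*(1.5839) = 1.6584 / 1.1 = 1.5077


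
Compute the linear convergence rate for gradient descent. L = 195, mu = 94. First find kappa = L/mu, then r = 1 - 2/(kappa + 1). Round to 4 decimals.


Step 1: Compute the condition number.
kappa = L/mu = 195/94 = 2.0745
Step 2: Compute the convergence rate.
r = 1 - 2/(kappa + 1) = 1 - 2*mu/(L + mu) = (L - mu)/(L + mu) = 101/289 = 0.3495


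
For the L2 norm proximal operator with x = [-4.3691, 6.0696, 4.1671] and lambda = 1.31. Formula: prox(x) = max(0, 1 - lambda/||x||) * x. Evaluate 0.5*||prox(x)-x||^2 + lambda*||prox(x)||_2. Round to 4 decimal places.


Step 1: Compute ||x||.
||x|| = 8.5612
Step 2: Compute scaling factor.
scale = max(0, 1 - 1.31/8.5612) = 0.847
Step 3: prox(x) = [-3.7006, 5.1409, 3.5295]
||prox(x)|| = 7.2512
Step 4: Proximal objective.
0.5*||prox-x||^2 = 0.8581
lambda*||prox|| = 9.4991
Total = 10.3571


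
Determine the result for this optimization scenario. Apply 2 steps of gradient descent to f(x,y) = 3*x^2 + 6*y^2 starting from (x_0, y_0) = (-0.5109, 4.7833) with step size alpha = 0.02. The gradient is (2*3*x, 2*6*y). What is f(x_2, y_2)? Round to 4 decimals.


Gradient descent on f(x,y) = 3*x^2 + 6*y^2.
Starting point: (-0.5109, 4.7833), alpha = 0.02
Step 1: grad_x = 2*3*-0.5109 = -3.0654, grad_y = 2*6*4.7833 = 57.3996
  x_1 = -0.5109 - 0.02*-3.0654 = -0.4496
  y_1 = 4.7833 - 0.02*57.3996 = 3.6353
Step 2: grad_x = 2*3*-0.4496 = -2.6976, grad_y = 2*6*3.6353 = 43.6237
  x_2 = -0.4496 - 0.02*-2.6976 = -0.3956
  y_2 = 3.6353 - 0.02*43.6237 = 2.7628
f(-0.3956, 2.7628) = 3*(-0.3956)^2 + 6*2.7628^2 = 46.2691


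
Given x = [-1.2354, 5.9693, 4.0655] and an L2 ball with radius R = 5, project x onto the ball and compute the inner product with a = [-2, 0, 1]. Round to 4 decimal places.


Step 1: Compute ||x|| (intermediates to 6 decimals).
||x|| = sqrt((-1.2354)^2 + 5.9693^2 + 4.0655^2) = 7.327144
Step 2: Project.
Since ||x|| > R, scale = R/||x|| = 5/7.327144 = 0.682394, proj(x) = scale * x
proj(x) = [-0.84303, 4.073415, 2.774273]
Step 3: Dot product.
a^T * proj(x) = -2*(-0.84303) + 0*4.073415 + 1*2.774273 = 4.4603


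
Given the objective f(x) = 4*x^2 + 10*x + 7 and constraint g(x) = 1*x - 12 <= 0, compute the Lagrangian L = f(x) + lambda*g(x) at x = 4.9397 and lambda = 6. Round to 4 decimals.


Step 1: Evaluate f(x).
f(4.9397) = 4*4.9397^2 + 10*4.9397 + 7 = 153.9995
Step 2: Evaluate g(x).
g(4.9397) = 1*4.9397 - 12 = -7.0603
Step 3: Compute Lagrangian.
L = 153.9995 + 6*-7.0603 = 111.6377


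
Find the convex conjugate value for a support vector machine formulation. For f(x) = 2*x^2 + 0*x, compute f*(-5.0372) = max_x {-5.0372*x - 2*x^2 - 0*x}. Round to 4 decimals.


f*(y) = sup_x {y*x - a*x^2 - b*x} = sup_x {(y-b)*x - a*x^2}
FOC: (y - b) - 2a*x = 0 => x* = (y - b)/(2a)
x* = (-5.0372 - 0)/(2*2) = -1.2593
f*(-5.0372) = (y-b)^2/(4a) = (-5.0372 - 0)^2/(4*2)
= 25.3734/8 = 3.1717


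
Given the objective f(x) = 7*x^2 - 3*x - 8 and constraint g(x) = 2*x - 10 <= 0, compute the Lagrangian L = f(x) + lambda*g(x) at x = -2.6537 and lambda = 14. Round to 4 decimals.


Step 1: Evaluate f(x).
f(-2.6537) = 7*(-2.6537)^2 - 3*(-2.6537) - 8 = 49.256
Step 2: Evaluate g(x).
g(-2.6537) = 2*-2.6537 - 10 = -15.3074
Step 3: Compute Lagrangian.
L = 49.256 + 14*-15.3074 = -165.0476


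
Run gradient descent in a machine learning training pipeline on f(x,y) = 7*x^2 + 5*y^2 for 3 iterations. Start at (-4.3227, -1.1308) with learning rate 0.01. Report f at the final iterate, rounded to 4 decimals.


Gradient descent on f(x,y) = 7*x^2 + 5*y^2.
Starting point: (-4.3227, -1.1308), alpha = 0.01
Step 1: grad_x = 2*7*-4.3227 = -60.5178, grad_y = 2*5*-1.1308 = -11.308
  x_1 = -4.3227 - 0.01*-60.5178 = -3.7175
  y_1 = -1.1308 - 0.01*-11.308 = -1.0177
Step 2: grad_x = 2*7*-3.7175 = -52.0453, grad_y = 2*5*-1.0177 = -10.1772
  x_2 = -3.7175 - 0.01*-52.0453 = -3.1971
  y_2 = -1.0177 - 0.01*-10.1772 = -0.9159
Step 3: grad_x = 2*7*-3.1971 = -44.759, grad_y = 2*5*-0.9159 = -9.1595
  x_3 = -3.1971 - 0.01*-44.759 = -2.7495
  y_3 = -0.9159 - 0.01*-9.1595 = -0.8244
f(-2.7495, -0.8244) = 7*(-2.7495)^2 + 5*(-0.8244)^2 = 56.3152


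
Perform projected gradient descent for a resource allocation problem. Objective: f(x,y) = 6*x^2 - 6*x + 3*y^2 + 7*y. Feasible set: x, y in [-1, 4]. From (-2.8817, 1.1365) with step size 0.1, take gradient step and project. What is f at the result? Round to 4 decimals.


Step 1: Compute gradient at (-2.8817, 1.1365).
grad_x = 2*6*-2.8817 - 6 = -40.5804
grad_y = 2*3*1.1365 + 7 = 13.819
Step 2: Gradient step.
x_raw = -2.8817 - 0.1*-40.5804 = 1.1763
y_raw = 1.1365 - 0.1*13.819 = -0.2454
Step 3: Project onto [-1, 4].
x_proj = clip(1.1763) = 1.1763
y_proj = clip(-0.2454) = -0.2454
Step 4: Evaluate f.
f(1.1763, -0.2454) = -0.2925


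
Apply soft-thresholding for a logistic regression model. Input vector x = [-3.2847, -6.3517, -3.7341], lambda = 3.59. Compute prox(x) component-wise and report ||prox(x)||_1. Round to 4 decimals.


Soft-thresholding with lambda = 3.59:
prox(-3.2847) = sign(-3.2847)*max(|-3.2847| - 3.59, 0) = 0.0
prox(-6.3517) = sign(-6.3517)*max(|-6.3517| - 3.59, 0) = -2.7617
prox(-3.7341) = sign(-3.7341)*max(|-3.7341| - 3.59, 0) = -0.1441
prox(x) = [0.0, -2.7617, -0.1441]
||prox(x)||_1 = 0.0 + 2.7617 + 0.1441 = 2.9058


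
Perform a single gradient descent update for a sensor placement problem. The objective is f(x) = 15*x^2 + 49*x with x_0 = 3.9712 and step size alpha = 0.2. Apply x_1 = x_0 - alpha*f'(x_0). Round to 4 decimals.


We compute the gradient at x_0 and apply the update.
f'(x) = 30*x + 49
f'(3.9712) = 30*3.9712 + 49 = 168.136
x_1 = 3.9712 - 0.2*168.136 = -29.656


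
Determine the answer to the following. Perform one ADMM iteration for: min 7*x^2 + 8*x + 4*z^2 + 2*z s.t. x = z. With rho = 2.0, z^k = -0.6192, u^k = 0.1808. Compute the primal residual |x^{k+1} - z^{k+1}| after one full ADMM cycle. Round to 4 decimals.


ADMM iteration with rho = 2.0, z^k = -0.6192, u^k = 0.1808
Step 1: x-update.
Minimize 7*x^2 + 8*x + (2.0/2)*(x + 0.6192 + 0.1808)^2
FOC: (2*7 + 2.0)*x = -8 + 2.0*(-0.6192 - 0.1808)
x^{k+1} = -0.6
Step 2: z-update.
Minimize 4*z^2 + 2*z + (2.0/2)*(-0.6 - z + 0.1808)^2
FOC: (2*4 + 2.0)*z = -2 + 2.0*(-0.6 + 0.1808)
z^{k+1} = -0.2838
Step 3: u-update.
u^{k+1} = 0.1808 - 0.6 + 0.2838 = -0.1354
Step 4: Primal residual = |-0.6 + 0.2838| = 0.3162


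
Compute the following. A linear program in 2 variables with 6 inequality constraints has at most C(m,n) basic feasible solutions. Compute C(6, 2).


Each vertex corresponds to some choice of n active constraints out of m, so the number of vertices is at most C(m, n) = m! / (n!(m-n)!).
m = 6, n = 2
Numerator: 6 * 5
Denominator: 2! = 2
C(6, 2) = 15


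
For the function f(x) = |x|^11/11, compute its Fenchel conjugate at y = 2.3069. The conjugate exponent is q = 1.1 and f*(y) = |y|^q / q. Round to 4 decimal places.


The conjugate exponent q satisfies 1/p + 1/q = 1.
p = 11, so q = 11/(11 - 1) = 1.1
|y|^q = 2.3069^1.1 = 2.508
f*(2.3069) = 2.508 / 1.1 = 2.28


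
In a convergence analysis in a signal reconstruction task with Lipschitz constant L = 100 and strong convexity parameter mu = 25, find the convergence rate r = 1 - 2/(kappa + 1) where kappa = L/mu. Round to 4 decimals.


Step 1: Compute the condition number.
kappa = L/mu = 100/25 = 4.0
Step 2: Compute the convergence rate.
r = 1 - 2/(kappa + 1) = 1 - 2*mu/(L + mu) = (L - mu)/(L + mu) = 75/125 = 0.6


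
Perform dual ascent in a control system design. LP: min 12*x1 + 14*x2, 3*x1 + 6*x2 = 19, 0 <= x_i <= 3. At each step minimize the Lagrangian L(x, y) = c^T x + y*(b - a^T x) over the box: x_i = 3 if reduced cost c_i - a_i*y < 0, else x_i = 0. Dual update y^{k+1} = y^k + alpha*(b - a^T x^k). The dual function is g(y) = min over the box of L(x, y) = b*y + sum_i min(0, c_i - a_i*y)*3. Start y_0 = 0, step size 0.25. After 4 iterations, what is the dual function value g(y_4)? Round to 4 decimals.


Dual ascent for LP: min 12*x1 + 14*x2, 3*x1 + 6*x2 = 19, 0 <= x_i <= 3
Step 1: y^k = 0.0, reduced costs: (12.0, 14.0)
  x^k = (0.0, 0.0), subgradient = b - a^T x = 19.0
  y^{k+1} = 0.0 + 0.25*19.0 = 4.75
Step 2: y^k = 4.75, reduced costs: (-2.25, -14.5)
  x^k = (3.0, 3.0), subgradient = b - a^T x = -8.0
  y^{k+1} = 4.75 + 0.25*-8.0 = 2.75
Step 3: y^k = 2.75, reduced costs: (3.75, -2.5)
  x^k = (0.0, 3.0), subgradient = b - a^T x = 1.0
  y^{k+1} = 2.75 + 0.25*1.0 = 3.0
Step 4: y^k = 3.0, reduced costs: (3.0, -4.0)
  x^k = (0.0, 3.0), subgradient = b - a^T x = 1.0
  y^{k+1} = 3.0 + 0.25*1.0 = 3.25
Dual objective at y_4 = 3.25: reduced costs (2.25, -5.5), box minimizer x = (0.0, 3.0)
g(y_4) = b*y + (c1 - a1*y)*x1 + (c2 - a2*y)*x2 = 19*3.25 + 2.25*0.0 + (-5.5)*3.0 = 61.75 + 0.0 - 16.5 = 45.25


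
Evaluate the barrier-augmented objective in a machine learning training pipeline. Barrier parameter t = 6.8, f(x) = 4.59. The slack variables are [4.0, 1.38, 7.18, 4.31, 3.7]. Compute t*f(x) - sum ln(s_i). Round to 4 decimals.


Step 1: Compute log-barrier.
ln values: [1.3863, 0.3221, 1.9713, 1.4609, 1.3083]
phi = -(1.3863 + 0.3221 + 1.9713 + 1.4609 + 1.3083) = -6.4489
Step 2: Compute augmented objective.
t*f(x) = 6.8*4.59 = 31.212
Total = 31.212 - 6.4489 = 24.7631


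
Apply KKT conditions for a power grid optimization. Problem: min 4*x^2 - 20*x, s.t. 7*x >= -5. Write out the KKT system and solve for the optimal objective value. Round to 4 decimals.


Step 1: Try lambda = 0 (constraint inactive).
Stationarity: 2*4*x - 20 = 0
x* = 20/(2*4) = 2.5
Check constraint: 7*2.5 = 17.5 >= -5 -- satisfied.
Step 2: Compute optimal value.
f(x*) = 4*2.5^2 - 20*2.5 = -25.0


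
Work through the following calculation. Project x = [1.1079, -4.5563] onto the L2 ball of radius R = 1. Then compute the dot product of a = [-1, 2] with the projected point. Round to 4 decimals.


Step 1: Compute ||x|| (intermediates to 6 decimals).
||x|| = sqrt(1.1079^2 + (-4.5563)^2) = 4.689063
Step 2: Project.
Since ||x|| > R, scale = R/||x|| = 1/4.689063 = 0.213262, proj(x) = scale * x
proj(x) = [0.236273, -0.971686]
Step 3: Dot product.
a^T * proj(x) = -1*0.236273 + 2*(-0.971686) = -2.1796


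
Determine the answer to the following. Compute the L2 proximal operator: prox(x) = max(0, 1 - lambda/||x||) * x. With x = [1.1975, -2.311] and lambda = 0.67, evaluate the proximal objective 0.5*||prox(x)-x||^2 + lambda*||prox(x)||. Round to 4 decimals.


Step 1: Compute ||x||.
||x|| = 2.6028
Step 2: Compute scaling factor.
scale = max(0, 1 - 0.67/2.6028) = 0.7426
Step 3: prox(x) = [0.8892, -1.7161]
||prox(x)|| = 1.9328
Step 4: Proximal objective.
0.5*||prox-x||^2 = 0.2245
lambda*||prox|| = 1.295
Total = 1.5194


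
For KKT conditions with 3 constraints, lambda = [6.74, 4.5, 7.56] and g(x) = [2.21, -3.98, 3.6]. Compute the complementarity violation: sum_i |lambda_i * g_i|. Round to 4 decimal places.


KKT complementary slackness check:
lambda_1 * g_1 = 6.74 * 2.21 = 14.8954
lambda_2 * g_2 = 4.5 * -3.98 = -17.91
lambda_3 * g_3 = 7.56 * 3.6 = 27.216
Total violation = 14.8954 + 17.91 + 27.216 = 60.0214


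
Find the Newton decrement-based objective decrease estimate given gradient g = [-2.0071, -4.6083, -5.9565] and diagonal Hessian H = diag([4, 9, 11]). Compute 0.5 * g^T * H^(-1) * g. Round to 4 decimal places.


Step 1: H is diagonal, so H^(-1) * g = [-0.5018, -0.512, -0.5415].
Step 2: g^T H^(-1) g = sum_i g_i^2 / H_ii
  = (-2.0071)^2/4 + (-4.6083)^2/9 + (-5.9565)^2/11
  = 1.0071 + 2.3596 + 3.2254 = 6.5922
Step 3: Objective decrease = 0.5 * g^T H^(-1) g = 3.2961


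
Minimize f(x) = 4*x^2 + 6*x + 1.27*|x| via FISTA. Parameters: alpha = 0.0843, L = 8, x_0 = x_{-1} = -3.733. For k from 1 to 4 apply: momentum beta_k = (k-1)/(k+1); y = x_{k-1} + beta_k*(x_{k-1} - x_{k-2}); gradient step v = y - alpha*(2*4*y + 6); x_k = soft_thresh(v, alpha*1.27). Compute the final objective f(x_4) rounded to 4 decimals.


FISTA on f(x) = 4*x^2 + 6*x + 1.27*|x|
L = 8, alpha = 0.0843
Iteration 1: beta = 0.0, y = -3.733 + 0.0*(-3.733 + 3.733) = -3.733
  grad(y) = -23.864, v = y - alpha*grad = -1.7213
  prox(v) = soft_thresh(-1.7213, 0.1071) = -1.6142
Iteration 2: beta = 0.3333, y = -1.6142 + 0.3333*(-1.6142 + 3.733) = -0.9079
  grad(y) = -1.2635, v = y - alpha*grad = -0.8014
  prox(v) = soft_thresh(-0.8014, 0.1071) = -0.6944
Iteration 3: beta = 0.5, y = -0.6944 + 0.5*(-0.6944 + 1.6142) = -0.2344
  grad(y) = 4.1245, v = y - alpha*grad = -0.5821
  prox(v) = soft_thresh(-0.5821, 0.1071) = -0.4751
Iteration 4: beta = 0.6, y = -0.4751 + 0.6*(-0.4751 + 0.6944) = -0.3435
  grad(y) = 3.252, v = y - alpha*grad = -0.6176
  prox(v) = soft_thresh(-0.6176, 0.1071) = -0.5106
f(x_4) = 4*(-0.5106)^2 + 6*(-0.5106) + 1.27*|-0.5106| = -1.3723


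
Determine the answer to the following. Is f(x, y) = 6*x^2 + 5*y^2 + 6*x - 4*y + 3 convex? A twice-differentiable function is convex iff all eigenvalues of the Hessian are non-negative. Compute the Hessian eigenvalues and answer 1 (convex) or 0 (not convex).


The Hessian of f(x,y) = 6*x^2 + 5*y^2 + 6*x - 4*y + 3 is:
H = [[12, 0], [0, 10]]
Trace = 12 + 10 = 22
Determinant = 12*10 - (0)^2 = 120
Discriminant = (22)^2 - 4*120 = 4.0
Eigenvalues: lambda_1 = 10.0, lambda_2 = 12.0
The function is convex.

1


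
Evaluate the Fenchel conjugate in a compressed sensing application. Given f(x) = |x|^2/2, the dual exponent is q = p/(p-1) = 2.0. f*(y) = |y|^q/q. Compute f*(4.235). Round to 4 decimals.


The conjugate exponent q satisfies 1/p + 1/q = 1.
p = 2, so q = 2/(2 - 1) = 2.0
|y|^q = 4.235^2.0 = 17.9352
f*(4.235) = 17.9352 / 2.0 = 8.9676


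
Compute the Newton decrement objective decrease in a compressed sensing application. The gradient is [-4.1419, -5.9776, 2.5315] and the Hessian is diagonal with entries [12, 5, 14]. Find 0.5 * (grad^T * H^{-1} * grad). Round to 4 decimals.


Step 1: H is diagonal, so H^(-1) * g = [-0.3452, -1.1955, 0.1808].
Step 2: g^T H^(-1) g = sum_i g_i^2 / H_ii
  = (-4.1419)^2/12 + (-5.9776)^2/5 + (2.5315)^2/14
  = 1.4296 + 7.1463 + 0.4577 = 9.0337
Step 3: Objective decrease = 0.5 * g^T H^(-1) g = 4.5169


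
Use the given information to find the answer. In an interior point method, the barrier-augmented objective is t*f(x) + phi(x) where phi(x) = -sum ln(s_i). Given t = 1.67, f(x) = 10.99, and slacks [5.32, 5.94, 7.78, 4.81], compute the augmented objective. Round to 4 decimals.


Step 1: Compute log-barrier.
ln values: [1.6715, 1.7817, 2.0516, 1.5707]
phi = -(1.6715 + 1.7817 + 2.0516 + 1.5707) = -7.0754
Step 2: Compute augmented objective.
t*f(x) = 1.67*10.99 = 18.3533
Total = 18.3533 - 7.0754 = 11.2779


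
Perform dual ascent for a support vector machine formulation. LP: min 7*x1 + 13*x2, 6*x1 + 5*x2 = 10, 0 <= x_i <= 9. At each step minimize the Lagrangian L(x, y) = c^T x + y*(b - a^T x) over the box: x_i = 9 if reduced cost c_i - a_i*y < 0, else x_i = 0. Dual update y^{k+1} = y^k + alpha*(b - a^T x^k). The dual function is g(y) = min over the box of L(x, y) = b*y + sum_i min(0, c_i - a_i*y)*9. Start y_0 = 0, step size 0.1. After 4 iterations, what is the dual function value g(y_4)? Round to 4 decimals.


Dual ascent for LP: min 7*x1 + 13*x2, 6*x1 + 5*x2 = 10, 0 <= x_i <= 9
Step 1: y^k = 0.0, reduced costs: (7.0, 13.0)
  x^k = (0.0, 0.0), subgradient = b - a^T x = 10.0
  y^{k+1} = 0.0 + 0.1*10.0 = 1.0
Step 2: y^k = 1.0, reduced costs: (1.0, 8.0)
  x^k = (0.0, 0.0), subgradient = b - a^T x = 10.0
  y^{k+1} = 1.0 + 0.1*10.0 = 2.0
Step 3: y^k = 2.0, reduced costs: (-5.0, 3.0)
  x^k = (9.0, 0.0), subgradient = b - a^T x = -44.0
  y^{k+1} = 2.0 + 0.1*-44.0 = -2.4
Step 4: y^k = -2.4, reduced costs: (21.4, 25.0)
  x^k = (0.0, 0.0), subgradient = b - a^T x = 10.0
  y^{k+1} = -2.4 + 0.1*10.0 = -1.4
Dual objective at y_4 = -1.4: reduced costs (15.4, 20.0), box minimizer x = (0.0, 0.0)
g(y_4) = b*y + (c1 - a1*y)*x1 + (c2 - a2*y)*x2 = 10*(-1.4) + 15.4*0.0 + 20.0*0.0 = -14.0 + 0.0 + 0.0 = -14.0


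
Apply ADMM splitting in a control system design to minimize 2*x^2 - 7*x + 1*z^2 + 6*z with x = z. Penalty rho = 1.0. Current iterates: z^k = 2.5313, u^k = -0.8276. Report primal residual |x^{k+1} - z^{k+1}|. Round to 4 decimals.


ADMM iteration with rho = 1.0, z^k = 2.5313, u^k = -0.8276
Step 1: x-update.
Minimize 2*x^2 - 7*x + (1.0/2)*(x - 2.5313 - 0.8276)^2
FOC: (2*2 + 1.0)*x = 7 + 1.0*(2.5313 + 0.8276)
x^{k+1} = 2.0718
Step 2: z-update.
Minimize 1*z^2 + 6*z + (1.0/2)*(2.0718 - z - 0.8276)^2
FOC: (2*1 + 1.0)*z = -6 + 1.0*(2.0718 - 0.8276)
z^{k+1} = -1.5853
Step 3: u-update.
u^{k+1} = -0.8276 + 2.0718 + 1.5853 = 2.8295
Step 4: Primal residual = |2.0718 + 1.5853| = 3.6571


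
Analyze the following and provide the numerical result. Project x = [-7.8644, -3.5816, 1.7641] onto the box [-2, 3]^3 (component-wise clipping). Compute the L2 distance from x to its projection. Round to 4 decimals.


Project each component onto [-2, 3].
clip(-7.8644) = -2.0, clip(-3.5816) = -2.0, clip(1.7641) = 1.7641
Projection = [-2.0, -2.0, 1.7641]
Squared diffs: [34.3912, 2.5015, 0.0]
Distance = sqrt(36.8927) = 6.0739


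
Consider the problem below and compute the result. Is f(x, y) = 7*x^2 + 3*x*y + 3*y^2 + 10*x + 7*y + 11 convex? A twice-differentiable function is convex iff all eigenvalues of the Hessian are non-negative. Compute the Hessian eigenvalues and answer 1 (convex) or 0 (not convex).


The Hessian of f(x,y) = 7*x^2 + 3*x*y + 3*y^2 + 10*x + 7*y + 11 is:
H = [[14, 3], [3, 6]]
Trace = 14 + 6 = 20
Determinant = 14*6 - (3)^2 = 75
Discriminant = (20)^2 - 4*75 = 100.0
Eigenvalues: lambda_1 = 5.0, lambda_2 = 15.0
The function is convex.

1


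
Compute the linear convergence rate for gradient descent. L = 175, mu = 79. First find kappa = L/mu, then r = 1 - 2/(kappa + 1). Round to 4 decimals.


Step 1: Compute the condition number.
kappa = L/mu = 175/79 = 2.2152
Step 2: Compute the convergence rate.
r = 1 - 2/(kappa + 1) = 1 - 2*mu/(L + mu) = (L - mu)/(L + mu) = 96/254 = 0.378


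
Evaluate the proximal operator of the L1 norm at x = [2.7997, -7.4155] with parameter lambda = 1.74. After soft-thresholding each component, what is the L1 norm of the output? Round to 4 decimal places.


Soft-thresholding with lambda = 1.74:
prox(2.7997) = sign(2.7997)*max(|2.7997| - 1.74, 0) = 1.0597
prox(-7.4155) = sign(-7.4155)*max(|-7.4155| - 1.74, 0) = -5.6755
prox(x) = [1.0597, -5.6755]
||prox(x)||_1 = 1.0597 + 5.6755 = 6.7352


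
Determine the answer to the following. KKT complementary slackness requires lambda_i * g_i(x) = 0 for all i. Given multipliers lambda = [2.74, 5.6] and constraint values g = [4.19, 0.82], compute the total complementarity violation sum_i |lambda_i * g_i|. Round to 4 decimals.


KKT complementary slackness check:
lambda_1 * g_1 = 2.74 * 4.19 = 11.4806
lambda_2 * g_2 = 5.6 * 0.82 = 4.592
Total violation = 11.4806 + 4.592 = 16.0726


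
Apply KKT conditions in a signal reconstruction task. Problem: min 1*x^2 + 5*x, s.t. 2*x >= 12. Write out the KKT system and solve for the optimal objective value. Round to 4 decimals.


Step 1: Try lambda = 0 (constraint inactive).
x_unc = -5/(2*1) = -2.5
Check: 2*-2.5 = -5.0 < 12 -- violated!
Step 2: Constraint must be active: 2*x = 12
x* = 12/2 = 6.0
lambda = (2*1*6.0 + 5)/2 = 8.5
Step 3: Compute optimal value.
f(x*) = 1*6.0^2 + 5*6.0 = 66.0


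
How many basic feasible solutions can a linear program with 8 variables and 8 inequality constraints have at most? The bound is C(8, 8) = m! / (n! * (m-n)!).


Each vertex corresponds to some choice of n active constraints out of m, so the number of vertices is at most C(m, n) = m! / (n!(m-n)!).
m = 8, n = 8
Numerator: 8 * 7 * 6 * 5 * 4 * 3 * 2 * 1
Denominator: 8! = 40320
C(8, 8) = 1


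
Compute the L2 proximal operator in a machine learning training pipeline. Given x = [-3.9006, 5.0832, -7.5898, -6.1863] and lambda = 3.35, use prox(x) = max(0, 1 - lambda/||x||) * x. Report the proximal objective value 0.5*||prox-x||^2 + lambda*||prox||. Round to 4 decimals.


Step 1: Compute ||x||.
||x|| = 11.7017
Step 2: Compute scaling factor.
scale = max(0, 1 - 3.35/11.7017) = 0.7137
Step 3: prox(x) = [-2.7839, 3.628, -5.417, -4.4153]
||prox(x)|| = 8.3517
Step 4: Proximal objective.
0.5*||prox-x||^2 = 5.6113
lambda*||prox|| = 27.9782
Total = 33.5893


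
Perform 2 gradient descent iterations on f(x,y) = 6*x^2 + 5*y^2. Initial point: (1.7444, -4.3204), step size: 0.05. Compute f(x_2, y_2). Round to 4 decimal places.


Gradient descent on f(x,y) = 6*x^2 + 5*y^2.
Starting point: (1.7444, -4.3204), alpha = 0.05
Step 1: grad_x = 2*6*1.7444 = 20.9328, grad_y = 2*5*-4.3204 = -43.204
  x_1 = 1.7444 - 0.05*20.9328 = 0.6978
  y_1 = -4.3204 - 0.05*-43.204 = -2.1602
Step 2: grad_x = 2*6*0.6978 = 8.3731, grad_y = 2*5*-2.1602 = -21.602
  x_2 = 0.6978 - 0.05*8.3731 = 0.2791
  y_2 = -2.1602 - 0.05*-21.602 = -1.0801
f(0.2791, -1.0801) = 6*0.2791^2 + 5*(-1.0801)^2 = 6.3005


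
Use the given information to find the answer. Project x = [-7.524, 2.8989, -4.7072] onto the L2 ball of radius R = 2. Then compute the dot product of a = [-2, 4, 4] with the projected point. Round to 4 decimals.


Step 1: Compute ||x|| (intermediates to 6 decimals).
||x|| = sqrt((-7.524)^2 + 2.8989^2 + (-4.7072)^2) = 9.336591
Step 2: Project.
Since ||x|| > R, scale = R/||x|| = 2/9.336591 = 0.214211, proj(x) = scale * x
proj(x) = [-1.611724, 0.620976, -1.008334]
Step 3: Dot product.
a^T * proj(x) = -2*(-1.611724) + 4*0.620976 + 4*(-1.008334) = 1.674


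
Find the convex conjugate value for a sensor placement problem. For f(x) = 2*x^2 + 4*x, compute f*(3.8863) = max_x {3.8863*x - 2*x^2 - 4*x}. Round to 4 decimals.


f*(y) = sup_x {y*x - a*x^2 - b*x} = sup_x {(y-b)*x - a*x^2}
FOC: (y - b) - 2a*x = 0 => x* = (y - b)/(2a)
x* = (3.8863 - 4)/(2*2) = -0.0284
f*(3.8863) = (y-b)^2/(4a) = (3.8863 - 4)^2/(4*2)
= 0.0129/8 = 0.0016


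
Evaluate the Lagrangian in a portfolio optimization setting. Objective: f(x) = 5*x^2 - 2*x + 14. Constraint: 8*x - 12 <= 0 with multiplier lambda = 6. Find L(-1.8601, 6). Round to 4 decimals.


Step 1: Evaluate f(x).
f(-1.8601) = 5*(-1.8601)^2 - 2*(-1.8601) + 14 = 35.0201
Step 2: Evaluate g(x).
g(-1.8601) = 8*-1.8601 - 12 = -26.8808
Step 3: Compute Lagrangian.
L = 35.0201 + 6*-26.8808 = -126.2647


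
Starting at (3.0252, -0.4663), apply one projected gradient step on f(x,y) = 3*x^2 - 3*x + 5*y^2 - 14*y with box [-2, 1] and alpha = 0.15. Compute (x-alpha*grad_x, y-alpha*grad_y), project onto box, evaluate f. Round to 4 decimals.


Step 1: Compute gradient at (3.0252, -0.4663).
grad_x = 2*3*3.0252 - 3 = 15.1512
grad_y = 2*5*-0.4663 - 14 = -18.663
Step 2: Gradient step.
x_raw = 3.0252 - 0.15*15.1512 = 0.7525
y_raw = -0.4663 - 0.15*-18.663 = 2.3332
Step 3: Project onto [-2, 1].
x_proj = clip(0.7525) = 0.7525
y_proj = clip(2.3332) = 1.0
Step 4: Evaluate f.
f(0.7525, 1.0) = -9.5587


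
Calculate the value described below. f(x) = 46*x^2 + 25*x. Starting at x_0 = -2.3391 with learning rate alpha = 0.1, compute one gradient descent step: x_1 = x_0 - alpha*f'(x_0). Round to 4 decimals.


We compute the gradient at x_0 and apply the update.
f'(x) = 92*x + 25
f'(-2.3391) = 92*-2.3391 + 25 = -190.1972
x_1 = -2.3391 - 0.1*-190.1972 = 16.6806


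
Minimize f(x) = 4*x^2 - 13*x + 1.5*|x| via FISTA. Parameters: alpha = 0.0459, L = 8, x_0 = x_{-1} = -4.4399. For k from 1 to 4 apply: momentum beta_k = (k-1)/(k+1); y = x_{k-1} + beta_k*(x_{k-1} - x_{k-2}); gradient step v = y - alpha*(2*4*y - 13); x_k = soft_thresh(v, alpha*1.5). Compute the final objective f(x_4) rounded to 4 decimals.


FISTA on f(x) = 4*x^2 - 13*x + 1.5*|x|
L = 8, alpha = 0.0459
Iteration 1: beta = 0.0, y = -4.4399 + 0.0*(-4.4399 + 4.4399) = -4.4399
  grad(y) = -48.5192, v = y - alpha*grad = -2.2129
  prox(v) = soft_thresh(-2.2129, 0.0689) = -2.144
Iteration 2: beta = 0.3333, y = -2.144 + 0.3333*(-2.144 + 4.4399) = -1.3787
  grad(y) = -24.0298, v = y - alpha*grad = -0.2758
  prox(v) = soft_thresh(-0.2758, 0.0689) = -0.2069
Iteration 3: beta = 0.5, y = -0.2069 + 0.5*(-0.2069 + 2.144) = 0.7616
  grad(y) = -6.9068, v = y - alpha*grad = 1.0787
  prox(v) = soft_thresh(1.0787, 0.0689) = 1.0098
Iteration 4: beta = 0.6, y = 1.0098 + 0.6*(1.0098 + 0.2069) = 1.7399
  grad(y) = 0.9189, v = y - alpha*grad = 1.6977
  prox(v) = soft_thresh(1.6977, 0.0689) = 1.6288
f(x_4) = 4*1.6288^2 - 13*1.6288 + 1.5*|1.6288| = -8.1192


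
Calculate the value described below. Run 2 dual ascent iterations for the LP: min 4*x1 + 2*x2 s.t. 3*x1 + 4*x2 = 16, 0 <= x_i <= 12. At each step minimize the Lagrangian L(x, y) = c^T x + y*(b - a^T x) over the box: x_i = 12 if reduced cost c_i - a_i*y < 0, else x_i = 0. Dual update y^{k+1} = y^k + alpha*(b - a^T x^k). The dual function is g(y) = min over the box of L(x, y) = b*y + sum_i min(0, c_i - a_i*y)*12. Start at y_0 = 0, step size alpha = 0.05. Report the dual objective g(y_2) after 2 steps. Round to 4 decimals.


Dual ascent for LP: min 4*x1 + 2*x2, 3*x1 + 4*x2 = 16, 0 <= x_i <= 12
Step 1: y^k = 0.0, reduced costs: (4.0, 2.0)
  x^k = (0.0, 0.0), subgradient = b - a^T x = 16.0
  y^{k+1} = 0.0 + 0.05*16.0 = 0.8
Step 2: y^k = 0.8, reduced costs: (1.6, -1.2)
  x^k = (0.0, 12.0), subgradient = b - a^T x = -32.0
  y^{k+1} = 0.8 + 0.05*-32.0 = -0.8
Dual objective at y_2 = -0.8: reduced costs (6.4, 5.2), box minimizer x = (0.0, 0.0)
g(y_2) = b*y + (c1 - a1*y)*x1 + (c2 - a2*y)*x2 = 16*(-0.8) + 6.4*0.0 + 5.2*0.0 = -12.8 + 0.0 + 0.0 = -12.8


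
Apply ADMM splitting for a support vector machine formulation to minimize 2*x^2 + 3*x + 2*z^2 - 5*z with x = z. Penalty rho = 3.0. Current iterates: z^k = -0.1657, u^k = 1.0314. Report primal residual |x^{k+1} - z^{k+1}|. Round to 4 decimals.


ADMM iteration with rho = 3.0, z^k = -0.1657, u^k = 1.0314
Step 1: x-update.
Minimize 2*x^2 + 3*x + (3.0/2)*(x + 0.1657 + 1.0314)^2
FOC: (2*2 + 3.0)*x = -3 + 3.0*(-0.1657 - 1.0314)
x^{k+1} = -0.9416
Step 2: z-update.
Minimize 2*z^2 - 5*z + (3.0/2)*(-0.9416 - z + 1.0314)^2
FOC: (2*2 + 3.0)*z = 5 + 3.0*(-0.9416 + 1.0314)
z^{k+1} = 0.7528
Step 3: u-update.
u^{k+1} = 1.0314 - 0.9416 - 0.7528 = -0.663
Step 4: Primal residual = |-0.9416 - 0.7528| = 1.6944


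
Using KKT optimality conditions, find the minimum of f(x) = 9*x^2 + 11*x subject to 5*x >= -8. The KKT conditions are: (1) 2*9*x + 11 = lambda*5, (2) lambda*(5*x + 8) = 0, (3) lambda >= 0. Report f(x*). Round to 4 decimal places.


Step 1: Try lambda = 0 (constraint inactive).
Stationarity: 2*9*x + 11 = 0
x* = -11/(2*9) = -11/18 = -0.6111 (rounded; the exact value -11/18 is used below)
Check constraint: 5*-0.6111 = -3.0555 >= -8 -- satisfied.
Step 2: Compute optimal value.
f(x*) = 9*(-11/18)^2 + 11*(-11/18) = -3.3611


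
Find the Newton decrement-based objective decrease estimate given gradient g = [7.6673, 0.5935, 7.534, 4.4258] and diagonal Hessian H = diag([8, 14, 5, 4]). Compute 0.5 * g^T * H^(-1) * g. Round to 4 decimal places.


Step 1: H is diagonal, so H^(-1) * g = [0.9584, 0.0424, 1.5068, 1.1065].
Step 2: g^T H^(-1) g = sum_i g_i^2 / H_ii
  = (7.6673)^2/8 + (0.5935)^2/14 + (7.534)^2/5 + (4.4258)^2/4
  = 7.3484 + 0.0252 + 11.3522 + 4.8969 = 23.6228
Step 3: Objective decrease = 0.5 * g^T H^(-1) g = 11.8114


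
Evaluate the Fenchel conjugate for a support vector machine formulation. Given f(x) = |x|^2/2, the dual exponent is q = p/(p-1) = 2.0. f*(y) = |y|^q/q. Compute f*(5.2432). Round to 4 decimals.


The conjugate exponent q satisfies 1/p + 1/q = 1.
p = 2, so q = 2/(2 - 1) = 2.0
|y|^q = 5.2432^2.0 = 27.4911
f*(5.2432) = 27.4911 / 2.0 = 13.7456


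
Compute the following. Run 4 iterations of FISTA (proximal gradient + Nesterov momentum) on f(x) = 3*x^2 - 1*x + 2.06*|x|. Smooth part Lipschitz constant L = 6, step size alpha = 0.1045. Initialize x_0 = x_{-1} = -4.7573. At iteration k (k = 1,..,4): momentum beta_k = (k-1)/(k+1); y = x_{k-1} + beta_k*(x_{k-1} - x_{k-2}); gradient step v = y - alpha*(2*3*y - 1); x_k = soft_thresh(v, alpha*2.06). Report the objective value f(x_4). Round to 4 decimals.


FISTA on f(x) = 3*x^2 - 1*x + 2.06*|x|
L = 6, alpha = 0.1045
Iteration 1: beta = 0.0, y = -4.7573 + 0.0*(-4.7573 + 4.7573) = -4.7573
  grad(y) = -29.5438, v = y - alpha*grad = -1.67
  prox(v) = soft_thresh(-1.67, 0.2153) = -1.4547
Iteration 2: beta = 0.3333, y = -1.4547 + 0.3333*(-1.4547 + 4.7573) = -0.3538
  grad(y) = -3.123, v = y - alpha*grad = -0.0275
  prox(v) = soft_thresh(-0.0275, 0.2153) = 0.0
Iteration 3: beta = 0.5, y = 0.0 + 0.5*(0.0 + 1.4547) = 0.7274
  grad(y) = 3.3641, v = y - alpha*grad = 0.3758
  prox(v) = soft_thresh(0.3758, 0.2153) = 0.1605
Iteration 4: beta = 0.6, y = 0.1605 + 0.6*(0.1605 - 0.0) = 0.2569
  grad(y) = 0.5411, v = y - alpha*grad = 0.2003
  prox(v) = soft_thresh(0.2003, 0.2153) = 0.0
f(x_4) = 3*0.0^2 - 1*0.0 + 2.06*|0.0| = 0.0


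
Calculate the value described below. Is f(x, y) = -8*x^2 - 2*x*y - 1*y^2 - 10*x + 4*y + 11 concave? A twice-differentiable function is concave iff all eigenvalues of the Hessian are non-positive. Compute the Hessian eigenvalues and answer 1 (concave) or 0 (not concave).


The Hessian of f(x,y) = -8*x^2 - 2*x*y - 1*y^2 - 10*x + 4*y + 11 is:
H = [[-16, -2], [-2, -2]]
Trace = -16 - 2 = -18
Determinant = -16*-2 - (-2)^2 = 28
Discriminant = (-18)^2 - 4*28 = 212.0
Eigenvalues: lambda_1 = -16.2801, lambda_2 = -1.7199
The function is concave.

1


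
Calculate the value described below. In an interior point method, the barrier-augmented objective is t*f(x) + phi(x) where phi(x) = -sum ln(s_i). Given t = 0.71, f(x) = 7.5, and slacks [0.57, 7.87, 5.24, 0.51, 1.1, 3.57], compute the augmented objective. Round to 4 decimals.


Step 1: Compute log-barrier.
ln values: [-0.5621, 2.0631, 1.6563, -0.6733, 0.0953, 1.2726]
phi = -(-0.5621 + 2.0631 + 1.6563 - 0.6733 + 0.0953 + 1.2726) = -3.8518
Step 2: Compute augmented objective.
t*f(x) = 0.71*7.5 = 5.325
Total = 5.325 - 3.8518 = 1.4732


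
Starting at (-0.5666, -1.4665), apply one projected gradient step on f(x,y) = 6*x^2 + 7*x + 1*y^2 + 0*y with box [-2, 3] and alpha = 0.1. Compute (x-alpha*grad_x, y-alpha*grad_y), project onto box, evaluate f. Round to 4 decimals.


Step 1: Compute gradient at (-0.5666, -1.4665).
grad_x = 2*6*-0.5666 + 7 = 0.2008
grad_y = 2*1*-1.4665 + 0 = -2.933
Step 2: Gradient step.
x_raw = -0.5666 - 0.1*0.2008 = -0.5867
y_raw = -1.4665 - 0.1*-2.933 = -1.1732
Step 3: Project onto [-2, 3].
x_proj = clip(-0.5867) = -0.5867
y_proj = clip(-1.1732) = -1.1732
Step 4: Evaluate f.
f(-0.5867, -1.1732) = -0.6652


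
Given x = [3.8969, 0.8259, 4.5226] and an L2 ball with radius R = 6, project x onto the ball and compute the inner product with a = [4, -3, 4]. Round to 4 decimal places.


Step 1: Compute ||x|| (intermediates to 6 decimals).
||x|| = sqrt(3.8969^2 + 0.8259^2 + 4.5226^2) = 6.026761
Step 2: Project.
Since ||x|| > R, scale = R/||x|| = 6/6.026761 = 0.99556, proj(x) = scale * x
proj(x) = [3.879598, 0.822233, 4.50252]
Step 3: Dot product.
a^T * proj(x) = 4*3.879598 - 3*0.822233 + 4*4.50252 = 31.0618


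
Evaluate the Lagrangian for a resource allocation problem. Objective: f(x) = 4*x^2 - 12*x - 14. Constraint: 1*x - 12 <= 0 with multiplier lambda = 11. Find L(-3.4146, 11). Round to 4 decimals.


Step 1: Evaluate f(x).
f(-3.4146) = 4*(-3.4146)^2 - 12*(-3.4146) - 14 = 73.6132
Step 2: Evaluate g(x).
g(-3.4146) = 1*-3.4146 - 12 = -15.4146
Step 3: Compute Lagrangian.
L = 73.6132 + 11*-15.4146 = -95.9474


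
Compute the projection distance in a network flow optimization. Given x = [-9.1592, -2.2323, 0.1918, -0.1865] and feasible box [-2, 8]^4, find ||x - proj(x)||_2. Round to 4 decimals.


Project each component onto [-2, 8].
clip(-9.1592) = -2.0, clip(-2.2323) = -2.0, clip(0.1918) = 0.1918, clip(-0.1865) = -0.1865
Projection = [-2.0, -2.0, 0.1918, -0.1865]
Squared diffs: [51.2541, 0.054, 0.0, 0.0]
Distance = sqrt(51.3081) = 7.163


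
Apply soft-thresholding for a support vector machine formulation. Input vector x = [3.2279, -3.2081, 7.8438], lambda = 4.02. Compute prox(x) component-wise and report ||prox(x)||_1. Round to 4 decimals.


Soft-thresholding with lambda = 4.02:
prox(3.2279) = sign(3.2279)*max(|3.2279| - 4.02, 0) = 0.0
prox(-3.2081) = sign(-3.2081)*max(|-3.2081| - 4.02, 0) = 0.0
prox(7.8438) = sign(7.8438)*max(|7.8438| - 4.02, 0) = 3.8238
prox(x) = [0.0, 0.0, 3.8238]
||prox(x)||_1 = 0.0 + 0.0 + 3.8238 = 3.8238


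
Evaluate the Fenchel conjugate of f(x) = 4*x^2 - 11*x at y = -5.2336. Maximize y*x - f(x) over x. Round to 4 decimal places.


f*(y) = sup_x {y*x - a*x^2 - b*x} = sup_x {(y-b)*x - a*x^2}
FOC: (y - b) - 2a*x = 0 => x* = (y - b)/(2a)
x* = (-5.2336 + 11)/(2*4) = 0.7208
f*(-5.2336) = (y-b)^2/(4a) = (-5.2336 + 11)^2/(4*4)
= 33.2514/16 = 2.0782
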